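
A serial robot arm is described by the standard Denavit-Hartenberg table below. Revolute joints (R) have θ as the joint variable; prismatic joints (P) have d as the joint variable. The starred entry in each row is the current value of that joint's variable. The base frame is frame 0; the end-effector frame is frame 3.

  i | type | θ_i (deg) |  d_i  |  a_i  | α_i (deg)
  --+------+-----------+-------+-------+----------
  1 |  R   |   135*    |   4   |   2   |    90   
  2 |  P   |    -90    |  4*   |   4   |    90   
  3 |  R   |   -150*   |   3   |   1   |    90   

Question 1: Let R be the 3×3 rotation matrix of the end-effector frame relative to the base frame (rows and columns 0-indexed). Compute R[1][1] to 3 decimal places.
-0.707

End-effector y-axis (col 1 of R) = (0.7071,-0.7071,-0.0000)
R[1][1] = -0.7071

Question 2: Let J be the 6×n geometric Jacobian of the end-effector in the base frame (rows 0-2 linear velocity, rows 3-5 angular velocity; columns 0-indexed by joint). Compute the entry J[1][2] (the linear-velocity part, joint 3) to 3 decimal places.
axis z_2 = (0.7071,-0.7071,-0.0000); lever o_n−o_2 = (1.7678,-2.4749,0.8660)
cross product → J_v[:, 2] = (-0.6124,-0.6124,-0.5000)
J_ω[:, 2] = z_2
entry J[1][2] = -0.6124

-0.612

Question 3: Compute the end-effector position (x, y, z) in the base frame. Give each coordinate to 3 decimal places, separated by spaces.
3.182 1.768 0.866

after link 1: o_1 = (-1.4142, 1.4142, 4.0000)
after link 2: o_2 = (1.4142, 4.2426, 0.0000)
after link 3: o_3 = (3.1820, 1.7678, 0.8660)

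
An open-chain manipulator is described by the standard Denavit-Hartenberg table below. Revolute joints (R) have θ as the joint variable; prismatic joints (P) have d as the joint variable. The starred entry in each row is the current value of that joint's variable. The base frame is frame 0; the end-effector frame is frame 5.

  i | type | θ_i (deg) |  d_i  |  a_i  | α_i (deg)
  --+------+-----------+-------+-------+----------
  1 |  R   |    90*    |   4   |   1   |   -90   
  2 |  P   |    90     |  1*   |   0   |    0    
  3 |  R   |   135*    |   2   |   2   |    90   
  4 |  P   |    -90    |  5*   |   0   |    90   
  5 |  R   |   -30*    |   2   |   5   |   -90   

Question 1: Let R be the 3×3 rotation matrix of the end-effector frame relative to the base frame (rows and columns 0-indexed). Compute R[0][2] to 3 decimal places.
0.500

End-effector z-axis (col 2 of R) = (0.5000,-0.6124,-0.6124)
R[0][2] = 0.5000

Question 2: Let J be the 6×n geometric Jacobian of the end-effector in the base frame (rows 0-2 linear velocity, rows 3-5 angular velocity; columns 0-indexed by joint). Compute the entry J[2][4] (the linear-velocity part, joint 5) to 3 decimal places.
axis z_4 = (0.0000,0.7071,-0.7071); lever o_n−o_4 = (4.3301,3.1820,0.3536)
cross product → J_v[:, 4] = (2.5000,-3.0619,-3.0619)
J_ω[:, 4] = z_4
entry J[2][4] = -3.0619

-3.062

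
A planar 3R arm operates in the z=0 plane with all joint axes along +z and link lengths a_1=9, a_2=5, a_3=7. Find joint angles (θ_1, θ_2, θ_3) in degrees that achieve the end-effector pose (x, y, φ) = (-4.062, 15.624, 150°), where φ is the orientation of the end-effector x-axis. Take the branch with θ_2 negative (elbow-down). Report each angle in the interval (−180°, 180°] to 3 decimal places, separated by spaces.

wrist centre = target − a_3·(cos φ, sin φ) = (2.0002, 12.1240)
cos θ_2 = (150.9921−9²−5²)/(2·9·5) = 0.4999; θ_2 = -60.0058° (elbow-down)
β = atan2(12.1240,2.0002) = 80.6319°; ψ = atan2(-4.3304,11.4996) = -20.6348°
θ_1 = β − ψ = 101.2667°
θ_3 = φ − θ_1 − θ_2 = 108.7391° (wrapped to (-180°,180°])

101.267 -60.006 108.739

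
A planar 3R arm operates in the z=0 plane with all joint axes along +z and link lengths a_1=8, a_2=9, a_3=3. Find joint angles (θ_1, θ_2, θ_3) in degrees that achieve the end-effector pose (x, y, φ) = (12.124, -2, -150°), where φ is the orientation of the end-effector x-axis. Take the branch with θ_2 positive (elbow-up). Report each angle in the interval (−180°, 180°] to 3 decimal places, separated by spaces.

wrist centre = target − a_3·(cos φ, sin φ) = (14.7221, -0.5000)
cos θ_2 = (216.9895−8²−9²)/(2·8·9) = 0.4999; θ_2 = 60.0048° (elbow-up)
β = atan2(-0.5000,14.7221) = -1.9452°; ψ = atan2(7.7946,12.4993) = 31.9477°
θ_1 = β − ψ = -33.8929°
θ_3 = φ − θ_1 − θ_2 = -176.1119° (wrapped to (-180°,180°])

-33.893 60.005 -176.112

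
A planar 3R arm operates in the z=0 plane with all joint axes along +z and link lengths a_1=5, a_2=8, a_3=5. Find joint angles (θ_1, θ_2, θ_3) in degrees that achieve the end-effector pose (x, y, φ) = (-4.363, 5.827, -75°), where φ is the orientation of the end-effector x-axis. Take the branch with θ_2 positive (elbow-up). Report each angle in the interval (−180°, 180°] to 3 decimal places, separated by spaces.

90.000 45.002 149.998

wrist centre = target − a_3·(cos φ, sin φ) = (-5.6571, 10.6566)
cos θ_2 = (145.5665−5²−8²)/(2·5·8) = 0.7071; θ_2 = 45.0021° (elbow-up)
β = atan2(10.6566,-5.6571) = 117.9617°; ψ = atan2(5.6571,10.6566) = 27.9615°
θ_1 = β − ψ = 90.0002°
θ_3 = φ − θ_1 − θ_2 = 149.9977° (wrapped to (-180°,180°])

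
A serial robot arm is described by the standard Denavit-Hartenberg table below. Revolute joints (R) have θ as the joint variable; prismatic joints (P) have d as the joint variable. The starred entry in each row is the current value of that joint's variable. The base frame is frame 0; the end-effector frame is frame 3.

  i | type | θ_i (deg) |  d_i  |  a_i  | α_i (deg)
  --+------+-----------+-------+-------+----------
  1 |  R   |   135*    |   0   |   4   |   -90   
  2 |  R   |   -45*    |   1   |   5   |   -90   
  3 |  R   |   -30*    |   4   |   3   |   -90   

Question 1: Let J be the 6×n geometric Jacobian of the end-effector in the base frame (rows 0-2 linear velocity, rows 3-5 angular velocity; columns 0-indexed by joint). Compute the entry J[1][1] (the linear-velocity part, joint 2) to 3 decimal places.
1.799

axis z_1 = (-0.7071,-0.7071,0.0000); lever o_n−o_1 = (-7.5668,4.0313,2.5442)
cross product → J_v[:, 1] = (-1.7990,1.7990,-8.2011)
J_ω[:, 1] = z_1
entry J[1][1] = 1.7990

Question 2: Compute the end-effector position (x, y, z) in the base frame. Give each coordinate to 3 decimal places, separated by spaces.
-10.395 6.860 2.544

after link 1: o_1 = (-2.8284, 2.8284, 0.0000)
after link 2: o_2 = (-6.0355, 4.6213, 3.5355)
after link 3: o_3 = (-10.3952, 6.8597, 2.5442)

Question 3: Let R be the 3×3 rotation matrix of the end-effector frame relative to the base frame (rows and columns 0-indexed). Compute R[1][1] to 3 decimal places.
-0.500

End-effector y-axis (col 1 of R) = (0.5000,-0.5000,0.7071)
R[1][1] = -0.5000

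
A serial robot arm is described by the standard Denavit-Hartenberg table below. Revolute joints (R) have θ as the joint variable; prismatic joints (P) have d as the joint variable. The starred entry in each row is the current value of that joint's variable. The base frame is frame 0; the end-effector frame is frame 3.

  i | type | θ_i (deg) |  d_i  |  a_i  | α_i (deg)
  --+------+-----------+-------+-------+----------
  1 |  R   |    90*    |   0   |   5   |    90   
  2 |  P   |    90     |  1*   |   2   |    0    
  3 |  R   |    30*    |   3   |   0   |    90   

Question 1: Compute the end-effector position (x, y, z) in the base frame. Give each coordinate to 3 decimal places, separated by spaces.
after link 1: o_1 = (0.0000, 5.0000, 0.0000)
after link 2: o_2 = (1.0000, 5.0000, 2.0000)
after link 3: o_3 = (4.0000, 5.0000, 2.0000)

4.000 5.000 2.000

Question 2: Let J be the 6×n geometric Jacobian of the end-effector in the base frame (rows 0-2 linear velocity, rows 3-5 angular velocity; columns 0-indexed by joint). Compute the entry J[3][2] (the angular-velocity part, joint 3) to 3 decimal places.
1.000

axis z_2 = (1.0000,-0.0000,0.0000); lever o_n−o_2 = (3.0000,0.0000,0.0000)
cross product → J_v[:, 2] = (-0.0000,0.0000,0.0000)
J_ω[:, 2] = z_2
entry J[3][2] = 1.0000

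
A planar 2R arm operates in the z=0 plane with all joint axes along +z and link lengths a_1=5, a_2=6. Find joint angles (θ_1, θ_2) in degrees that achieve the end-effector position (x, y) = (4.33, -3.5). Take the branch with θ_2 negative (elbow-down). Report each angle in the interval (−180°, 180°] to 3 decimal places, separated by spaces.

cos θ_2 = (30.9989−5²−6²)/(2·5·6) = -0.5000; θ_2 = -120.0012° (elbow-down)
β = atan2(-3.5000,4.3300) = -38.9491°; ψ = atan2(-5.1961,1.9999) = -68.9491°
θ_1 = β − ψ = 30.0000°

30.000 -120.001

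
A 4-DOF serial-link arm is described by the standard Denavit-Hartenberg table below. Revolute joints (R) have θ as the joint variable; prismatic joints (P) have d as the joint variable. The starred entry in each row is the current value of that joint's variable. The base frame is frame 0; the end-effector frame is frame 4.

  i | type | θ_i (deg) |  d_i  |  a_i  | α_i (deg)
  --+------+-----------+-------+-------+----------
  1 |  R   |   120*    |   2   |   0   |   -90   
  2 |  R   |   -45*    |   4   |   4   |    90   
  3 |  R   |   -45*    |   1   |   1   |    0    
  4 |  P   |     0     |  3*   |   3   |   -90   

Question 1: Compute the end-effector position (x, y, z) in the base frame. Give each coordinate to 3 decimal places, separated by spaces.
-2.015 1.146 9.657

after link 1: o_1 = (0.0000, 0.0000, 2.0000)
after link 2: o_2 = (-4.8783, 0.4495, 4.8284)
after link 3: o_3 = (-4.1624, 0.6237, 6.0355)
after link 4: o_4 = (-2.0146, 1.1463, 9.6569)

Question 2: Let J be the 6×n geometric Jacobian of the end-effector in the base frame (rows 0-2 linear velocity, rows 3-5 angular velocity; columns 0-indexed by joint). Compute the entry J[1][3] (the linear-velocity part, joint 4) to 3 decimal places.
-0.612

prismatic axis z_3 = (0.3536,-0.6124,0.7071)
J_v[:, 3] = z_3; J_ω[:, 3] = (0,0,0)
entry J[1][3] = -0.6124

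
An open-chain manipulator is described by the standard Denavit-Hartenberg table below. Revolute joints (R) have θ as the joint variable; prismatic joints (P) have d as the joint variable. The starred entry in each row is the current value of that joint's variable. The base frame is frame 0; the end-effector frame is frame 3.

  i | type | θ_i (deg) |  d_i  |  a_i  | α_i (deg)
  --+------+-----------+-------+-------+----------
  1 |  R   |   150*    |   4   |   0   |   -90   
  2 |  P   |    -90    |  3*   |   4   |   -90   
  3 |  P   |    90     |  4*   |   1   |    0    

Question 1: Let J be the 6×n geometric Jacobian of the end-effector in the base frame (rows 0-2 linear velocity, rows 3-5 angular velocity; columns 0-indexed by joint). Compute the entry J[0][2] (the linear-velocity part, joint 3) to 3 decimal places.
-0.866

prismatic axis z_2 = (-0.8660,0.5000,-0.0000)
J_v[:, 2] = z_2; J_ω[:, 2] = (0,0,0)
entry J[0][2] = -0.8660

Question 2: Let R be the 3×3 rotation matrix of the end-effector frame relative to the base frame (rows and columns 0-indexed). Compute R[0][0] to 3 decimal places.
0.500

End-effector x-axis (col 0 of R) = (0.5000,0.8660,0.0000)
R[0][0] = 0.5000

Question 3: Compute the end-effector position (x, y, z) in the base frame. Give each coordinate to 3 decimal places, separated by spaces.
-4.464 0.268 8.000

after link 1: o_1 = (0.0000, 0.0000, 4.0000)
after link 2: o_2 = (-1.5000, -2.5981, 8.0000)
after link 3: o_3 = (-4.4641, 0.2679, 8.0000)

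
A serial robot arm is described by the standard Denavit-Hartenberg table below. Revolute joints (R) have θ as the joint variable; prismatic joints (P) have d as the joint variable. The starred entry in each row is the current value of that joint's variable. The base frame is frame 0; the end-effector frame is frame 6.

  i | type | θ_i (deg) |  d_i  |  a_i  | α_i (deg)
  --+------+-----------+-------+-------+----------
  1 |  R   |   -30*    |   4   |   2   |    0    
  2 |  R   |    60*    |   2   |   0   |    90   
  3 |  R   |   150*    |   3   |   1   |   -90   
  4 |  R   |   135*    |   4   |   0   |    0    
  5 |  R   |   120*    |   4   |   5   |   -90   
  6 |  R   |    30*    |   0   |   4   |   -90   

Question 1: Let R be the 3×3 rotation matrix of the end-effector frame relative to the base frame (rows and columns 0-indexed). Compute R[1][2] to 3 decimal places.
End-effector z-axis (col 2 of R) = (0.0365,0.5787,0.8147)
R[1][2] = 0.5787

0.579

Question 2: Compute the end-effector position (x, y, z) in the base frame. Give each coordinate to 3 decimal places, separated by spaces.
5.615 -11.663 0.209

after link 1: o_1 = (1.7321, -1.0000, 4.0000)
after link 2: o_2 = (1.7321, -1.0000, 6.0000)
after link 3: o_3 = (2.4821, -4.0311, 6.5000)
after link 4: o_4 = (0.7500, -5.0311, 3.0359)
after link 5: o_5 = (2.4033, -9.6533, -1.0753)
after link 6: o_6 = (5.6148, -11.6629, 0.2085)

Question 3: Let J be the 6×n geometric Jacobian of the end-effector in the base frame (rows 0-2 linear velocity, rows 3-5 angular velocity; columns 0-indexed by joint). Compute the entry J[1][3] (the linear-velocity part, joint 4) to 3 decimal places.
axis z_3 = (-0.4330,-0.2500,-0.8660); lever o_n−o_3 = (3.1328,-7.6318,-6.2915)
cross product → J_v[:, 3] = (-5.0364,-5.4374,4.0878)
J_ω[:, 3] = z_3
entry J[1][3] = -5.4374

-5.437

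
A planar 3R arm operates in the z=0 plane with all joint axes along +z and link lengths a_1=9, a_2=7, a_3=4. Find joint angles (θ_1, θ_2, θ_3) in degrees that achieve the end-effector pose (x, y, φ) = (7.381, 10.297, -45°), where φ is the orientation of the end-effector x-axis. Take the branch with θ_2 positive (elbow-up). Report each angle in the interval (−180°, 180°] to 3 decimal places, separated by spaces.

44.999 59.999 -149.998

wrist centre = target − a_3·(cos φ, sin φ) = (4.5526, 13.1254)
cos θ_2 = (193.0028−9²−7²)/(2·9·7) = 0.5000; θ_2 = 59.9986° (elbow-up)
β = atan2(13.1254,4.5526) = 70.8708°; ψ = atan2(6.0621,12.5002) = 25.8716°
θ_1 = β − ψ = 44.9992°
θ_3 = φ − θ_1 − θ_2 = -149.9978° (wrapped to (-180°,180°])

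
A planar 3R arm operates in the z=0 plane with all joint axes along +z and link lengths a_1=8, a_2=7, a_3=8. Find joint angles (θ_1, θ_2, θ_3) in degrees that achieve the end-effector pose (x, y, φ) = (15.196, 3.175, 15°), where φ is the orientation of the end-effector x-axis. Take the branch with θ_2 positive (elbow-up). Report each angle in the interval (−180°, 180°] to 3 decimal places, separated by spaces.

wrist centre = target − a_3·(cos φ, sin φ) = (7.4686, 1.1044)
cos θ_2 = (56.9997−8²−7²)/(2·8·7) = -0.5000; θ_2 = 120.0002° (elbow-up)
β = atan2(1.1044,7.4686) = 8.4119°; ψ = atan2(6.0622,4.5000) = 53.4133°
θ_1 = β − ψ = -45.0014°
θ_3 = φ − θ_1 − θ_2 = -59.9988° (wrapped to (-180°,180°])

-45.001 120.000 -59.999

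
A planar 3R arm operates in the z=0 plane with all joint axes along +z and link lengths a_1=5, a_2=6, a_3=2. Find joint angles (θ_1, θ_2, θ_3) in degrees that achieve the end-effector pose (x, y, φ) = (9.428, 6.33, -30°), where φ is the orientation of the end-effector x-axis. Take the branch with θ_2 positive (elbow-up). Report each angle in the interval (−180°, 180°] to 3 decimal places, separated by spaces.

27.204 30.010 -87.214

wrist centre = target − a_3·(cos φ, sin φ) = (7.6959, 7.3300)
cos θ_2 = (112.9565−5²−6²)/(2·5·6) = 0.8659; θ_2 = 30.0095° (elbow-up)
β = atan2(7.3300,7.6959) = 43.6049°; ψ = atan2(3.0009,10.1957) = 16.4006°
θ_1 = β − ψ = 27.2042°
θ_3 = φ − θ_1 − θ_2 = -87.2138° (wrapped to (-180°,180°])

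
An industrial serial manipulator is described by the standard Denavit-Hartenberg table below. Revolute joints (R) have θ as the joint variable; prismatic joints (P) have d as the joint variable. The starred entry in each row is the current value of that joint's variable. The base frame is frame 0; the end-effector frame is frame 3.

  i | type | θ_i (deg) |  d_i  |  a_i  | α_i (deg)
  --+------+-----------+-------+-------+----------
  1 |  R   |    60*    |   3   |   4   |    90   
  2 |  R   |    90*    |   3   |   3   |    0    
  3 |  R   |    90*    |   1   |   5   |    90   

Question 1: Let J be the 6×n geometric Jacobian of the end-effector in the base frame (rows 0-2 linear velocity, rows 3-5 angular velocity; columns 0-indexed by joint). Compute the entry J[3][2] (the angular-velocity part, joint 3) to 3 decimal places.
axis z_2 = (0.8660,-0.5000,0.0000); lever o_n−o_2 = (-1.6340,-4.8301,0.0000)
cross product → J_v[:, 2] = (-0.0000,-0.0000,-5.0000)
J_ω[:, 2] = z_2
entry J[3][2] = 0.8660

0.866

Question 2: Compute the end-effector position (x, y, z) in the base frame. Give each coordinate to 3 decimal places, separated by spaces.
2.964 -2.866 6.000

after link 1: o_1 = (2.0000, 3.4641, 3.0000)
after link 2: o_2 = (4.5981, 1.9641, 6.0000)
after link 3: o_3 = (2.9641, -2.8660, 6.0000)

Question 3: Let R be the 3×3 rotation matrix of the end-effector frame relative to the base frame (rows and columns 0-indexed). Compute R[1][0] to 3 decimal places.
-0.866

End-effector x-axis (col 0 of R) = (-0.5000,-0.8660,0.0000)
R[1][0] = -0.8660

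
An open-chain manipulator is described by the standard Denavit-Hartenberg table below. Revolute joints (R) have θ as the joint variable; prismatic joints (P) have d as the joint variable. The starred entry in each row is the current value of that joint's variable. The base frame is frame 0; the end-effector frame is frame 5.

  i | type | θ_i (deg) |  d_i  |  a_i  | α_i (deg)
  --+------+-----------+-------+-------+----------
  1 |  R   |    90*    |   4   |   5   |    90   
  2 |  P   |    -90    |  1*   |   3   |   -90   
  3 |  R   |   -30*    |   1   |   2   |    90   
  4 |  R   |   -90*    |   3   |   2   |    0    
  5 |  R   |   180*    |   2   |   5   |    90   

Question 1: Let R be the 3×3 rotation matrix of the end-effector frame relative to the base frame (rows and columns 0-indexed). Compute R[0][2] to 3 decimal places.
0.500

End-effector z-axis (col 2 of R) = (0.5000,-0.0000,-0.8660)
R[0][2] = 0.5000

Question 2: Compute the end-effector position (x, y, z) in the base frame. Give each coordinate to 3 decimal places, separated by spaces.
6.330 9.000 1.768

after link 1: o_1 = (0.0000, 5.0000, 4.0000)
after link 2: o_2 = (1.0000, 5.0000, 1.0000)
after link 3: o_3 = (2.0000, 6.0000, -0.7321)
after link 4: o_4 = (4.5981, 4.0000, 0.7679)
after link 5: o_5 = (6.3301, 9.0000, 1.7679)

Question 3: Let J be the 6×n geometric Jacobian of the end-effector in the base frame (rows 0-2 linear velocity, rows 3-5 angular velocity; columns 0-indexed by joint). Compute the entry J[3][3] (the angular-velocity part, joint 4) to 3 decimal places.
axis z_3 = (0.8660,-0.0000,0.5000); lever o_n−o_3 = (4.3301,3.0000,2.5000)
cross product → J_v[:, 3] = (-1.5000,0.0000,2.5981)
J_ω[:, 3] = z_3
entry J[3][3] = 0.8660

0.866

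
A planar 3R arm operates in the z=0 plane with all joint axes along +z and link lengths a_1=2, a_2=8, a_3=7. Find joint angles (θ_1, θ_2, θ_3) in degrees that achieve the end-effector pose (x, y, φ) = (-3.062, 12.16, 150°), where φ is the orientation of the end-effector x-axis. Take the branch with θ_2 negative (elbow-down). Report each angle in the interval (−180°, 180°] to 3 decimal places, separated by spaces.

wrist centre = target − a_3·(cos φ, sin φ) = (3.0002, 8.6600)
cos θ_2 = (83.9967−2²−8²)/(2·2·8) = 0.4999; θ_2 = -60.0069° (elbow-down)
β = atan2(8.6600,3.0002) = 70.8918°; ψ = atan2(-6.9287,5.9992) = -49.1125°
θ_1 = β − ψ = 120.0043°
θ_3 = φ − θ_1 − θ_2 = 90.0026° (wrapped to (-180°,180°])

120.004 -60.007 90.003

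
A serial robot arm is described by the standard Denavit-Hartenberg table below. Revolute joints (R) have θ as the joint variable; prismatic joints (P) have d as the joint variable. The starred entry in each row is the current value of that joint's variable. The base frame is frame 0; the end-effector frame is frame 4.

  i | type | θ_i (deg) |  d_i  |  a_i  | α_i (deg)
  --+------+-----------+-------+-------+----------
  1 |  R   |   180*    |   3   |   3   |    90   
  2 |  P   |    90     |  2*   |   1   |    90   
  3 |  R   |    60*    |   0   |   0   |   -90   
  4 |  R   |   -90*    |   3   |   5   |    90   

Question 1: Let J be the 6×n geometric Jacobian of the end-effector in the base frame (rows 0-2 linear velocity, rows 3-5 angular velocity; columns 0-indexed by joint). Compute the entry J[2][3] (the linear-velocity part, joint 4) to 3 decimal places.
axis z_3 = (0.0000,0.5000,-0.8660); lever o_n−o_3 = (-5.0000,1.5000,-2.5981)
cross product → J_v[:, 3] = (0.0000,4.3301,2.5000)
J_ω[:, 3] = z_3
entry J[2][3] = 2.5000

2.500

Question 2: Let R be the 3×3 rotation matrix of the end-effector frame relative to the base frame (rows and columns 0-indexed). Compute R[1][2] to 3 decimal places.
End-effector z-axis (col 2 of R) = (-0.0000,-0.8660,-0.5000)
R[1][2] = -0.8660

-0.866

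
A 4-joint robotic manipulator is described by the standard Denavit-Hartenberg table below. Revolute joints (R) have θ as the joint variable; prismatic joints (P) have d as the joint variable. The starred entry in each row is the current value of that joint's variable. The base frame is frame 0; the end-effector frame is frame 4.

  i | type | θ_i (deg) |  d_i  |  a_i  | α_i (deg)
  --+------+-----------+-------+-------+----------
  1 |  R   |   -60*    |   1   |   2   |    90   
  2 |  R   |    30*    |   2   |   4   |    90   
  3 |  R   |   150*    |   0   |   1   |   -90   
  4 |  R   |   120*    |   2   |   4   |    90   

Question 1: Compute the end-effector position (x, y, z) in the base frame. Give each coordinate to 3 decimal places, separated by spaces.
2.009 -3.016 5.933

after link 1: o_1 = (1.0000, -1.7321, 1.0000)
after link 2: o_2 = (1.0000, -5.7321, 3.0000)
after link 3: o_3 = (0.1920, -5.3325, 2.5670)
after link 4: o_4 = (2.0090, -3.0155, 5.9330)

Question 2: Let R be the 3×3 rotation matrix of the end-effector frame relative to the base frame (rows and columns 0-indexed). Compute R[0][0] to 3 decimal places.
0.187

End-effector x-axis (col 0 of R) = (0.1875,0.1752,0.9665)
R[0][0] = 0.1875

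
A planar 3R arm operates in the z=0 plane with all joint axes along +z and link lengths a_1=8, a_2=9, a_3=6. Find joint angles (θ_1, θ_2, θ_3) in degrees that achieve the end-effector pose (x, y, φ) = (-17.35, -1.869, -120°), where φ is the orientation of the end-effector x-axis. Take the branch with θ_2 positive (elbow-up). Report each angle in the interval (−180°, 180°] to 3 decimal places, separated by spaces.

134.999 60.003 44.997

wrist centre = target − a_3·(cos φ, sin φ) = (-14.3500, 3.3272)
cos θ_2 = (216.9924−8²−9²)/(2·8·9) = 0.4999; θ_2 = 60.0035° (elbow-up)
β = atan2(3.3272,-14.3500) = 166.9462°; ψ = atan2(7.7945,12.4995) = 31.9470°
θ_1 = β − ψ = 134.9992°
θ_3 = φ − θ_1 − θ_2 = 44.9973° (wrapped to (-180°,180°])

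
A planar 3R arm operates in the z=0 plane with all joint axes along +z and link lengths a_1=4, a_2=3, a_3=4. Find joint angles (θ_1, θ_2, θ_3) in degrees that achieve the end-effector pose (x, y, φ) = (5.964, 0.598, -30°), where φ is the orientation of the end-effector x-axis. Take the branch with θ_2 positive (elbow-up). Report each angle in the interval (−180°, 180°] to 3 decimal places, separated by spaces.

-0.000 120.002 -150.002

wrist centre = target − a_3·(cos φ, sin φ) = (2.4999, 2.5980)
cos θ_2 = (12.9991−4²−3²)/(2·4·3) = -0.5000; θ_2 = 120.0025° (elbow-up)
β = atan2(2.5980,2.4999) = 46.1024°; ψ = atan2(2.5980,2.4999) = 46.1027°
θ_1 = β − ψ = -0.0003°
θ_3 = φ − θ_1 − θ_2 = -150.0022° (wrapped to (-180°,180°])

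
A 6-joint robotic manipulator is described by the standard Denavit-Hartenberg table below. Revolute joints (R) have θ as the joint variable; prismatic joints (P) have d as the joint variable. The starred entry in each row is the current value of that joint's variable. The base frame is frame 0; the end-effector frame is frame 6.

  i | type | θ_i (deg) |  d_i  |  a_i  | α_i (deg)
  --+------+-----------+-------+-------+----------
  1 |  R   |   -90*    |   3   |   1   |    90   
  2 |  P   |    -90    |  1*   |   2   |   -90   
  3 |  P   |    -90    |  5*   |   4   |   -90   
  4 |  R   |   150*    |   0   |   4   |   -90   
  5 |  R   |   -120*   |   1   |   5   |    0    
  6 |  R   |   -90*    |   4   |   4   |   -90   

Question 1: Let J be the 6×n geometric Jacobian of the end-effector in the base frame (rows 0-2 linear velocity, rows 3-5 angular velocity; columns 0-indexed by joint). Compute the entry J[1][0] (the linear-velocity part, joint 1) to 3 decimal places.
-4.201

axis z_0 = ẑ; lever o_n−o_0 = (-4.2010,-11.3122,-1.3301)
cross product → J_v[:, 0] = (11.3122,-4.2010,0.0000)
J_ω[:, 0] = z_0
entry J[1][0] = -4.2010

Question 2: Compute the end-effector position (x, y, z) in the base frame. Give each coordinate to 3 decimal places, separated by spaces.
after link 1: o_1 = (0.0000, -1.0000, 3.0000)
after link 2: o_2 = (-1.0000, -1.0000, 1.0000)
after link 3: o_3 = (-5.0000, -6.0000, 1.0000)
after link 4: o_4 = (-1.5359, -4.0000, 1.0000)
after link 5: o_5 = (-3.2010, -6.1160, -3.3301)
after link 6: o_6 = (-4.2010, -11.3122, -1.3301)

-4.201 -11.312 -1.330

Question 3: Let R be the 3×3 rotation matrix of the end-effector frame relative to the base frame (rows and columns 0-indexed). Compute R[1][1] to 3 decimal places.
0.866

End-effector y-axis (col 1 of R) = (-0.5000,0.8660,-0.0000)
R[1][1] = 0.8660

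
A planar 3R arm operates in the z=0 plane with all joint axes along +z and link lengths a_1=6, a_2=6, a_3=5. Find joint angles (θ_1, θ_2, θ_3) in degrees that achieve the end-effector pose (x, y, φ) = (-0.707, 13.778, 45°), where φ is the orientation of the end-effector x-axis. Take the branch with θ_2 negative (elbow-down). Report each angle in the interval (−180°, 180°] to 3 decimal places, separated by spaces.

135.002 -45.005 -44.997

wrist centre = target − a_3·(cos φ, sin φ) = (-4.2425, 10.2425)
cos θ_2 = (122.9072−6²−6²)/(2·6·6) = 0.7070; θ_2 = -45.0050° (elbow-down)
β = atan2(10.2425,-4.2425) = 112.4998°; ψ = atan2(-4.2430,10.2423) = -22.5025°
θ_1 = β − ψ = 135.0024°
θ_3 = φ − θ_1 − θ_2 = -44.9973° (wrapped to (-180°,180°])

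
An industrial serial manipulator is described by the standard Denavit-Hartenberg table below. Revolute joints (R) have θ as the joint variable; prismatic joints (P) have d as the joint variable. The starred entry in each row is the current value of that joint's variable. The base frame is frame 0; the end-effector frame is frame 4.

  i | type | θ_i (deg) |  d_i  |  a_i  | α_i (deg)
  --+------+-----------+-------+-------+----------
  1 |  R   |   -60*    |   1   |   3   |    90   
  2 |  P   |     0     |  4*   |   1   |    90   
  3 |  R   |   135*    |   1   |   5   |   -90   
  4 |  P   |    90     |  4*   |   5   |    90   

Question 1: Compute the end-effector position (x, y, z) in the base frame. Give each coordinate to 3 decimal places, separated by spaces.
after link 1: o_1 = (1.5000, -2.5981, 1.0000)
after link 2: o_2 = (-1.4641, -5.4641, 1.0000)
after link 3: o_3 = (-6.2937, -4.1700, 0.0000)
after link 4: o_4 = (-5.2585, -0.3063, 5.0000)

-5.258 -0.306 5.000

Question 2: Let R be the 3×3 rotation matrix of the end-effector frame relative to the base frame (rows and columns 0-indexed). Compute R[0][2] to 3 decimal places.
-0.966

End-effector z-axis (col 2 of R) = (-0.9659,0.2588,0.0000)
R[0][2] = -0.9659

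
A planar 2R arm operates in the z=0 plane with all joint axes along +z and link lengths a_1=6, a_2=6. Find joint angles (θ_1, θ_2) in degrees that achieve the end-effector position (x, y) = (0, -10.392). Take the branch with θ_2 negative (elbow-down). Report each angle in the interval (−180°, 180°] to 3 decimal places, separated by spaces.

-59.997 -60.006

cos θ_2 = (107.9937−6²−6²)/(2·6·6) = 0.4999; θ_2 = -60.0058° (elbow-down)
β = atan2(-10.3920,0.0000) = -90.0000°; ψ = atan2(-5.1965,8.9995) = -30.0029°
θ_1 = β − ψ = -59.9971°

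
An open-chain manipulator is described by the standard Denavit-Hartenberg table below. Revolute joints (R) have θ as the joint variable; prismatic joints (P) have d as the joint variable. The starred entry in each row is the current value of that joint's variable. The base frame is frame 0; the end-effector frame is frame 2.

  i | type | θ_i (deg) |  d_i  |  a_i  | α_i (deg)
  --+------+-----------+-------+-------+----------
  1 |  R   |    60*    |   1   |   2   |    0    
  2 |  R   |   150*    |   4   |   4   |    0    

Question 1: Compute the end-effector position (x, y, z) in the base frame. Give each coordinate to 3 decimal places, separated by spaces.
-2.464 -0.268 5.000

after link 1: o_1 = (1.0000, 1.7321, 1.0000)
after link 2: o_2 = (-2.4641, -0.2679, 5.0000)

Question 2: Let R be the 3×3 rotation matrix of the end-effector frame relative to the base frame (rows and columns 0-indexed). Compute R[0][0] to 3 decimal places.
End-effector x-axis (col 0 of R) = (-0.8660,-0.5000,0.0000)
R[0][0] = -0.8660

-0.866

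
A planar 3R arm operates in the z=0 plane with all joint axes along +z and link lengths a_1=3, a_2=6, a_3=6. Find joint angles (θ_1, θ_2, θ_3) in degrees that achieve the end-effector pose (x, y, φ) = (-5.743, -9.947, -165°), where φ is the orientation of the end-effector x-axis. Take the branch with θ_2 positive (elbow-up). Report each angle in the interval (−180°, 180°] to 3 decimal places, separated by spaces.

-119.991 44.983 -89.992

wrist centre = target − a_3·(cos φ, sin φ) = (0.0526, -8.3941)
cos θ_2 = (70.4634−3²−6²)/(2·3·6) = 0.7073; θ_2 = 44.9829° (elbow-up)
β = atan2(-8.3941,0.0526) = -89.6413°; ψ = atan2(4.2414,7.2439) = 30.3494°
θ_1 = β − ψ = -119.9907°
θ_3 = φ − θ_1 − θ_2 = -89.9923° (wrapped to (-180°,180°])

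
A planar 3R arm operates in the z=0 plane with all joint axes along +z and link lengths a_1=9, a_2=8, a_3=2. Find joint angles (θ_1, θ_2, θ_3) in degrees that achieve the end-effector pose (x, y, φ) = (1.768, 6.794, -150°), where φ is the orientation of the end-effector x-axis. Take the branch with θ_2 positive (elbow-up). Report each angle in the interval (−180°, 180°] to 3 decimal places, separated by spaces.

11.634 120.001 78.365

wrist centre = target − a_3·(cos φ, sin φ) = (3.5001, 7.7940)
cos θ_2 = (72.9968−9²−8²)/(2·9·8) = -0.5000; θ_2 = 120.0015° (elbow-up)
β = atan2(7.7940,3.5001) = 65.8166°; ψ = atan2(6.9281,4.9998) = 54.1830°
θ_1 = β − ψ = 11.6335°
θ_3 = φ − θ_1 − θ_2 = 78.3650° (wrapped to (-180°,180°])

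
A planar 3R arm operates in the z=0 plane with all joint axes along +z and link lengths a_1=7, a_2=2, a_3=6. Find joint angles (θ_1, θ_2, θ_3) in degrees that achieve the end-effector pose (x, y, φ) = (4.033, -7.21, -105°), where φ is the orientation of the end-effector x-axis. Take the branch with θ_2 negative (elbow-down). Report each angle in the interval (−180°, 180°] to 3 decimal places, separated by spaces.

wrist centre = target − a_3·(cos φ, sin φ) = (5.5859, -1.4144)
cos θ_2 = (33.2031−7²−2²)/(2·7·2) = -0.7070; θ_2 = -134.9940° (elbow-down)
β = atan2(-1.4144,5.5859) = -14.2096°; ψ = atan2(-1.4144,5.5859) = -14.2087°
θ_1 = β − ψ = -0.0008°
θ_3 = φ − θ_1 − θ_2 = 29.9948° (wrapped to (-180°,180°])

-0.001 -134.994 29.995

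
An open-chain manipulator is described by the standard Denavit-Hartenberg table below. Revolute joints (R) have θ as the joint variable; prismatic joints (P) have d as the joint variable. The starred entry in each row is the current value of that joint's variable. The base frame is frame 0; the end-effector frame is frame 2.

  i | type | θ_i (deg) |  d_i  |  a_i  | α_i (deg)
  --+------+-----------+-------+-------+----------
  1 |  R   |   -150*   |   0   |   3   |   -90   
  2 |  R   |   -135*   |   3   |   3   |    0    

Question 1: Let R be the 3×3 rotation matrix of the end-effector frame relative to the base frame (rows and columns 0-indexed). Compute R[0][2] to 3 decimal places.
End-effector z-axis (col 2 of R) = (0.5000,-0.8660,0.0000)
R[0][2] = 0.5000

0.500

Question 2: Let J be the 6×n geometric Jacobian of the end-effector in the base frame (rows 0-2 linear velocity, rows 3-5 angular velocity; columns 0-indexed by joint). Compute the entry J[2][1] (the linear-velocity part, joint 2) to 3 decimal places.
2.121

axis z_1 = (0.5000,-0.8660,0.0000); lever o_n−o_1 = (3.3371,-1.5374,2.1213)
cross product → J_v[:, 1] = (-1.8371,-1.0607,2.1213)
J_ω[:, 1] = z_1
entry J[2][1] = 2.1213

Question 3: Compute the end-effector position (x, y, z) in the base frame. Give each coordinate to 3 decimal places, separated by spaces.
after link 1: o_1 = (-2.5981, -1.5000, 0.0000)
after link 2: o_2 = (0.7390, -3.0374, 2.1213)

0.739 -3.037 2.121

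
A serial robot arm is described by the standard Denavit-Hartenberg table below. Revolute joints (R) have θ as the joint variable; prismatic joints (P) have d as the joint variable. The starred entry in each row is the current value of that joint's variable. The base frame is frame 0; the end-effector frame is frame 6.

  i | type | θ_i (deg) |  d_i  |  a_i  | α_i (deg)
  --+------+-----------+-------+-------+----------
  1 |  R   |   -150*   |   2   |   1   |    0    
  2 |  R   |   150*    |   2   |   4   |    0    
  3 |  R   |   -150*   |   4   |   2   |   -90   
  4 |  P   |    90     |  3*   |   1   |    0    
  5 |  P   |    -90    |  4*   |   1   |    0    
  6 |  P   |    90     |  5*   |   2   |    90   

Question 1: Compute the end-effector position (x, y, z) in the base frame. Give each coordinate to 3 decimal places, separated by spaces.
6.536 -12.392 5.000

after link 1: o_1 = (-0.8660, -0.5000, 2.0000)
after link 2: o_2 = (3.1340, -0.5000, 4.0000)
after link 3: o_3 = (1.4019, -1.5000, 8.0000)
after link 4: o_4 = (2.9019, -4.0981, 7.0000)
after link 5: o_5 = (4.0359, -8.0622, 7.0000)
after link 6: o_6 = (6.5359, -12.3923, 5.0000)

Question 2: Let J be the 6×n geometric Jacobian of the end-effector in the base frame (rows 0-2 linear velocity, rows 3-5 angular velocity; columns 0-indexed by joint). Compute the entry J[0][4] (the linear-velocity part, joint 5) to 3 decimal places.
prismatic axis z_4 = (0.5000,-0.8660,0.0000)
J_v[:, 4] = z_4; J_ω[:, 4] = (0,0,0)
entry J[0][4] = 0.5000

0.500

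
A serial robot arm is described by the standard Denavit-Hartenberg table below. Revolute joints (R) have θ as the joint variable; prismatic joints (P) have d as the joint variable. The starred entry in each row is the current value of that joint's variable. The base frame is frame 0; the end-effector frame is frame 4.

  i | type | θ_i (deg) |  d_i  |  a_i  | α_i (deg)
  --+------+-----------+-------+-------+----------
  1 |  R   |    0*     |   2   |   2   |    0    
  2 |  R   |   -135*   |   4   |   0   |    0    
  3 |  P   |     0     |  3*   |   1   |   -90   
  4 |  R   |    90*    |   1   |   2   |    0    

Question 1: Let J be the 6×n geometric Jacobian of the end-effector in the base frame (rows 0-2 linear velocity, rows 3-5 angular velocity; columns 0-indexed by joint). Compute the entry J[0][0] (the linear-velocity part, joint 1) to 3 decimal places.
axis z_0 = ẑ; lever o_n−o_0 = (2.0000,-1.4142,7.0000)
cross product → J_v[:, 0] = (1.4142,2.0000,-0.0000)
J_ω[:, 0] = z_0
entry J[0][0] = 1.4142

1.414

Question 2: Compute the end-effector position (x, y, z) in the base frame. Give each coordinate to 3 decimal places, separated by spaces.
after link 1: o_1 = (2.0000, 0.0000, 2.0000)
after link 2: o_2 = (2.0000, 0.0000, 6.0000)
after link 3: o_3 = (1.2929, -0.7071, 9.0000)
after link 4: o_4 = (2.0000, -1.4142, 7.0000)

2.000 -1.414 7.000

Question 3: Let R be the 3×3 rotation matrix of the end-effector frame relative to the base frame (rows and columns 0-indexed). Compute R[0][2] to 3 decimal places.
End-effector z-axis (col 2 of R) = (0.7071,-0.7071,0.0000)
R[0][2] = 0.7071

0.707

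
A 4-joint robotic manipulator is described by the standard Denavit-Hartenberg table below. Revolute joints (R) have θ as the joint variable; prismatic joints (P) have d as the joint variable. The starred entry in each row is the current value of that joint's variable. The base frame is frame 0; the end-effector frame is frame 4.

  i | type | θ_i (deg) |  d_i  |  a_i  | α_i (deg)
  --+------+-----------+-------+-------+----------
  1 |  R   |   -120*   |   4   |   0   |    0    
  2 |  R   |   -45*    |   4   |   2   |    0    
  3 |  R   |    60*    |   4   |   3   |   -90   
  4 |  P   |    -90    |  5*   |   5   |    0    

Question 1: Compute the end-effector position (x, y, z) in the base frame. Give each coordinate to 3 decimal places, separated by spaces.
after link 1: o_1 = (0.0000, 0.0000, 4.0000)
after link 2: o_2 = (-1.9319, -0.5176, 8.0000)
after link 3: o_3 = (-2.7083, -3.4154, 12.0000)
after link 4: o_4 = (2.1213, -4.7095, 17.0000)

2.121 -4.710 17.000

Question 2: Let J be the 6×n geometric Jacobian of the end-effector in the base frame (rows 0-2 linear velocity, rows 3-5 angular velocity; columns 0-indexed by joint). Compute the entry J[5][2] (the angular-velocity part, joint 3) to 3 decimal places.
axis z_2 = (0.0000,0.0000,1.0000); lever o_n−o_2 = (4.0532,-4.1919,9.0000)
cross product → J_v[:, 2] = (4.1919,4.0532,-0.0000)
J_ω[:, 2] = z_2
entry J[5][2] = 1.0000

1.000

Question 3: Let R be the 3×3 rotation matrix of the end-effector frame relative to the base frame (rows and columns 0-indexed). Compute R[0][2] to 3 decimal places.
0.966

End-effector z-axis (col 2 of R) = (0.9659,-0.2588,0.0000)
R[0][2] = 0.9659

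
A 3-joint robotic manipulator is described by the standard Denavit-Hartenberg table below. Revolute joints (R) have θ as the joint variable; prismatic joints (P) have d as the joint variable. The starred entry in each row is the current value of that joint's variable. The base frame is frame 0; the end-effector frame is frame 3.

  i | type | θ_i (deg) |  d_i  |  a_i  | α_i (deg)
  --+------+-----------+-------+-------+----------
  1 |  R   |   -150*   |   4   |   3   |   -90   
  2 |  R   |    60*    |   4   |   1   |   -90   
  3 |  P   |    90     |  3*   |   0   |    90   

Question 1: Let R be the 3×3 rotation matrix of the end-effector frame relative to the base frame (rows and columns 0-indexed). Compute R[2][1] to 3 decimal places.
End-effector y-axis (col 1 of R) = (0.7500,0.4330,-0.5000)
R[2][1] = -0.5000

-0.500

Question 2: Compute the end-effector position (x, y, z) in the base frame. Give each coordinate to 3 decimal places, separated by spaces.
after link 1: o_1 = (-2.5981, -1.5000, 4.0000)
after link 2: o_2 = (-1.0311, -5.2141, 3.1340)
after link 3: o_3 = (1.2189, -3.9151, 1.6340)

1.219 -3.915 1.634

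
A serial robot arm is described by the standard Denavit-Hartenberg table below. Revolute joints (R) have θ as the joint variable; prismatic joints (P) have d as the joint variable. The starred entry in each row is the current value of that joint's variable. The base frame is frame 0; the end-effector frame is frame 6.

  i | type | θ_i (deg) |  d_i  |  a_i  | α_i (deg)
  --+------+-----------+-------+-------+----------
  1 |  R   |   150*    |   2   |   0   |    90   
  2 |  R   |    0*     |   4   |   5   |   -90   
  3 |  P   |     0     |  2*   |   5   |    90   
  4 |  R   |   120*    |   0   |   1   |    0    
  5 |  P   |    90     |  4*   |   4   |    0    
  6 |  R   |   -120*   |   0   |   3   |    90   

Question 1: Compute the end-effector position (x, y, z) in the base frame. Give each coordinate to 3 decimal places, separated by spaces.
after link 1: o_1 = (0.0000, 0.0000, 2.0000)
after link 2: o_2 = (-2.3301, 5.9641, 2.0000)
after link 3: o_3 = (-6.6603, 8.4641, 4.0000)
after link 4: o_4 = (-6.2272, 8.2141, 4.8660)
after link 5: o_5 = (-1.2272, 9.9462, 2.8660)
after link 6: o_6 = (-1.2272, 9.9462, 5.8660)

-1.227 9.946 5.866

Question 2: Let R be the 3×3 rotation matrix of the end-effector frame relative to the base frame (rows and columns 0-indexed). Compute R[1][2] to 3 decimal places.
End-effector z-axis (col 2 of R) = (-0.8660,0.5000,-0.0000)
R[1][2] = 0.5000

0.500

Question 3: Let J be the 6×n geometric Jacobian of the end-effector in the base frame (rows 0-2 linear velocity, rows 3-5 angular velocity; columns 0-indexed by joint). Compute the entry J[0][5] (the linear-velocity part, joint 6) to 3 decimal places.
axis z_5 = (0.5000,0.8660,0.0000); lever o_n−o_5 = (0.0000,0.0000,3.0000)
cross product → J_v[:, 5] = (2.5981,-1.5000,0.0000)
J_ω[:, 5] = z_5
entry J[0][5] = 2.5981

2.598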